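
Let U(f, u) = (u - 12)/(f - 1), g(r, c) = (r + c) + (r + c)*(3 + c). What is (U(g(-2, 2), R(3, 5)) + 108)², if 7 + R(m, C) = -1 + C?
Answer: 15129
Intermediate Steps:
g(r, c) = c + r + (3 + c)*(c + r) (g(r, c) = (c + r) + (c + r)*(3 + c) = (c + r) + (3 + c)*(c + r) = c + r + (3 + c)*(c + r))
R(m, C) = -8 + C (R(m, C) = -7 + (-1 + C) = -8 + C)
U(f, u) = (-12 + u)/(-1 + f)
(U(g(-2, 2), R(3, 5)) + 108)² = ((-12 + (-8 + 5))/(-1 + (2² + 4*2 + 4*(-2) + 2*(-2))) + 108)² = ((-12 - 3)/(-1 + (4 + 8 - 8 - 4)) + 108)² = (-15/(-1 + 0) + 108)² = (-15/(-1) + 108)² = (-1*(-15) + 108)² = (15 + 108)² = 123² = 15129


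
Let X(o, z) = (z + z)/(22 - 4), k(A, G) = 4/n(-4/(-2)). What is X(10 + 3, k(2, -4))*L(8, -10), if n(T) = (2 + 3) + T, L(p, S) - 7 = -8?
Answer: -4/63 ≈ -0.063492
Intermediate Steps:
L(p, S) = -1 (L(p, S) = 7 - 8 = -1)
n(T) = 5 + T
k(A, G) = 4/7 (k(A, G) = 4/(5 - 4/(-2)) = 4/(5 - 4*(-½)) = 4/(5 + 2) = 4/7)
X(o, z) = z/9 (X(o, z) = (2*z)/18 = (2*z)*(1/18) = z/9)
X(10 + 3, k(2, -4))*L(8, -10) = ((⅑)*(4/7))*(-1) = (4/63)*(-1) = -4/63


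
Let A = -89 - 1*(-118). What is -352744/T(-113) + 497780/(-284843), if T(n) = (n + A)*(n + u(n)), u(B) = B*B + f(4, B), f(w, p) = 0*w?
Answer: -7655629463/5407459512 ≈ -1.4158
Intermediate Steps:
f(w, p) = 0
A = 29 (A = -89 + 118 = 29)
u(B) = B**2 (u(B) = B*B + 0 = B**2 + 0 = B**2)
T(n) = (29 + n)*(n + n**2) (T(n) = (n + 29)*(n + n**2) = (29 + n)*(n + n**2))
-352744/T(-113) + 497780/(-284843) = -352744*(-1/(113*(29 + (-113)**2 + 30*(-113)))) + 497780/(-284843) = -352744*(-1/(113*(29 + 12769 - 3390))) + 497780*(-1/284843) = -352744/((-113*9408)) - 497780/284843 = -352744/(-1063104) - 497780/284843 = -352744*(-1/1063104) - 497780/284843 = 6299/18984 - 497780/284843 = -7655629463/5407459512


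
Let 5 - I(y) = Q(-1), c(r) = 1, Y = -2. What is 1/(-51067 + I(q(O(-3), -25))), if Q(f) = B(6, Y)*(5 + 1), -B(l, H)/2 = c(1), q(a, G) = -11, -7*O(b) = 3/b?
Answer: -1/51050 ≈ -1.9589e-5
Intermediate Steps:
O(b) = -3/(7*b)
B(l, H) = -2 (B(l, H) = -2*1 = -2)
Q(f) = -12 (Q(f) = -2*(5 + 1) = -2*6 = -12)
I(y) = 17 (I(y) = 5 - 1*(-12) = 5 + 12 = 17)
1/(-51067 + I(q(O(-3), -25))) = 1/(-51067 + 17) = 1/(-51050) = -1/51050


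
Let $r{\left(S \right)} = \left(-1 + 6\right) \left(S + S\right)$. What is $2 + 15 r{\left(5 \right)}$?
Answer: $752$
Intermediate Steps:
$r{\left(S \right)} = 10 S$ ($r{\left(S \right)} = 5 \cdot 2 S = 10 S$)
$2 + 15 r{\left(5 \right)} = 2 + 15 \cdot 10 \cdot 5 = 2 + 15 \cdot 50 = 2 + 750 = 752$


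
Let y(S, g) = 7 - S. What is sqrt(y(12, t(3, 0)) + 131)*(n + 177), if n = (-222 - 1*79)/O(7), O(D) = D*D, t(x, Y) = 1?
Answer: 3588*sqrt(14)/7 ≈ 1917.9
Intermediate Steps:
O(D) = D**2
n = -43/7 (n = (-222 - 1*79)/(7**2) = (-222 - 79)/49 = -301*1/49 = -43/7 ≈ -6.1429)
sqrt(y(12, t(3, 0)) + 131)*(n + 177) = sqrt((7 - 1*12) + 131)*(-43/7 + 177) = sqrt((7 - 12) + 131)*(1196/7) = sqrt(-5 + 131)*(1196/7) = sqrt(126)*(1196/7) = (3*sqrt(14))*(1196/7) = 3588*sqrt(14)/7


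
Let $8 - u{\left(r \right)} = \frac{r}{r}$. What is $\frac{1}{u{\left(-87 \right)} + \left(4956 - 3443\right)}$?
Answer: $\frac{1}{1520} \approx 0.00065789$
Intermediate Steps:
$u{\left(r \right)} = 7$ ($u{\left(r \right)} = 8 - \frac{r}{r} = 8 - 1 = 7$)
$\frac{1}{u{\left(-87 \right)} + \left(4956 - 3443\right)} = \frac{1}{7 + \left(4956 - 3443\right)} = \frac{1}{7 + 1513} = \frac{1}{1520}$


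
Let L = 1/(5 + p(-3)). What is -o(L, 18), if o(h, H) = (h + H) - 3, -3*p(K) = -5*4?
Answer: -528/35 ≈ -15.086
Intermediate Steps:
p(K) = 20/3 (p(K) = -(-5)*4/3 = -⅓*(-20) = 20/3)
L = 3/35 (L = 1/(5 + 20/3) = 1/(35/3) = 3/35 ≈ 0.085714)
o(h, H) = -3 + H + h (o(h, H) = (H + h) - 3 = -3 + H + h)
-o(L, 18) = -(-3 + 18 + 3/35) = -1*528/35 = -528/35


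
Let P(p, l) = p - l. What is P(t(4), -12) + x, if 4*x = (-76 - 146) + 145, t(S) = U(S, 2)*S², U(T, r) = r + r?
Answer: 227/4 ≈ 56.750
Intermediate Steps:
U(T, r) = 2*r
t(S) = 4*S² (t(S) = (2*2)*S² = 4*S²)
x = -77/4 (x = ((-76 - 146) + 145)/4 = (-222 + 145)/4 = (¼)*(-77) = -77/4 ≈ -19.250)
P(t(4), -12) + x = (4*4² - 1*(-12)) - 77/4 = (4*16 + 12) - 77/4 = (64 + 12) - 77/4 = 76 - 77/4 = 227/4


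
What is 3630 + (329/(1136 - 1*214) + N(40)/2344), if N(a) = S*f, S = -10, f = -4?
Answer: 980730987/270146 ≈ 3630.4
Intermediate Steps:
N(a) = 40 (N(a) = -10*(-4) = 40)
3630 + (329/(1136 - 1*214) + N(40)/2344) = 3630 + (329/(1136 - 1*214) + 40/2344) = 3630 + (329/(1136 - 214) + 40*(1/2344)) = 3630 + (329/922 + 5/293) = 3630 + 101007/270146 = 980730987/270146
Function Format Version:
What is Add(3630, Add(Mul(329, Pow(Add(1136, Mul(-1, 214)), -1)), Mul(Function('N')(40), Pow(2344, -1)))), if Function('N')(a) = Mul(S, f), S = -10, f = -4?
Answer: Rational(980730987, 270146) ≈ 3630.4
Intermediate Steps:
Function('N')(a) = 40 (Function('N')(a) = Mul(-10, -4) = 40)
Add(3630, Add(Mul(329, Pow(Add(1136, Mul(-1, 214)), -1)), Mul(Function('N')(40), Pow(2344, -1)))) = Add(3630, Add(Mul(329, Pow(Add(1136, Mul(-1, 214)), -1)), Mul(40, Pow(2344, -1)))) = Add(3630, Add(Mul(329, Pow(Add(1136, -214), -1)), Mul(40, Rational(1, 2344)))) = Add(3630, Add(Mul(329, Pow(922, -1)), Rational(5, 293))) = Add(3630, Add(Mul(329, Rational(1, 922)), Rational(5, 293))) = Add(3630, Add(Rational(329, 922), Rational(5, 293))) = Add(3630, Rational(101007, 270146)) = Rational(980730987, 270146)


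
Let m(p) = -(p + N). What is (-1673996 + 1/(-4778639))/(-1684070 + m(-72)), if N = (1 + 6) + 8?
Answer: 7999422571445/8047290198307 ≈ 0.99405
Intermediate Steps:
N = 15 (N = 7 + 8 = 15)
m(p) = -15 - p (m(p) = -(p + 15) = -(15 + p) = -15 - p)
(-1673996 + 1/(-4778639))/(-1684070 + m(-72)) = (-1673996 + 1/(-4778639))/(-1684070 + (-15 - 1*(-72))) = (-1673996 - 1/4778639)/(-1684070 + (-15 + 72)) = -7999422571445/(4778639*(-1684070 + 57)) = -7999422571445/4778639/(-1684013) = -7999422571445/4778639*(-1/1684013) = 7999422571445/8047290198307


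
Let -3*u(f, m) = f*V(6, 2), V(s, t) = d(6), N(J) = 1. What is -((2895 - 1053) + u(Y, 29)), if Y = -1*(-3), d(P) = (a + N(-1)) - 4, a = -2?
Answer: -1847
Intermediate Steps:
d(P) = -5 (d(P) = (-2 + 1) - 4 = -1 - 4 = -5)
V(s, t) = -5
Y = 3
u(f, m) = 5*f/3 (u(f, m) = -f*(-5)/3 = -(-5)*f/3 = 5*f/3)
-((2895 - 1053) + u(Y, 29)) = -((2895 - 1053) + (5/3)*3) = -(1842 + 5) = -1*1847 = -1847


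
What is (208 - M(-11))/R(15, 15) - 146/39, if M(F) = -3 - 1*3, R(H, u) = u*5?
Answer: -868/975 ≈ -0.89026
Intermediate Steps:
R(H, u) = 5*u
M(F) = -6 (M(F) = -3 - 3 = -6)
(208 - M(-11))/R(15, 15) - 146/39 = (208 - 1*(-6))/((5*15)) - 146/39 = (208 + 6)/75 - 146*1/39 = 214*(1/75) - 146/39 = 214/75 - 146/39 = -868/975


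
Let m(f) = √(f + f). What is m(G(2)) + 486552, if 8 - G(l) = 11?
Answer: 486552 + I*√6 ≈ 4.8655e+5 + 2.4495*I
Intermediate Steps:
G(l) = -3 (G(l) = 8 - 1*11 = 8 - 11 = -3)
m(f) = √2*√f (m(f) = √(2*f) = √2*√f)
m(G(2)) + 486552 = √2*√(-3) + 486552 = √2*(I*√3) + 486552 = I*√6 + 486552 = 486552 + I*√6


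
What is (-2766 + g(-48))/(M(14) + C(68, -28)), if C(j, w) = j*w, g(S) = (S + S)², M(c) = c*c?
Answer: -3225/854 ≈ -3.7763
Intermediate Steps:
M(c) = c²
g(S) = 4*S² (g(S) = (2*S)² = 4*S²)
(-2766 + g(-48))/(M(14) + C(68, -28)) = (-2766 + 4*(-48)²)/(14² + 68*(-28)) = (-2766 + 4*2304)/(196 - 1904) = (-2766 + 9216)/(-1708) = 6450*(-1/1708) = -3225/854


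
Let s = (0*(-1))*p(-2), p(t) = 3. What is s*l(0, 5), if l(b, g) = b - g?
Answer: 0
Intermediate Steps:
s = 0 (s = (0*(-1))*3 = 0*3 = 0)
s*l(0, 5) = 0*(0 - 1*5) = 0*(0 - 5) = 0*(-5) = 0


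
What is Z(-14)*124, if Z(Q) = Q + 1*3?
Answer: -1364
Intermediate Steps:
Z(Q) = 3 + Q (Z(Q) = Q + 3 = 3 + Q)
Z(-14)*124 = (3 - 14)*124 = -11*124 = -1364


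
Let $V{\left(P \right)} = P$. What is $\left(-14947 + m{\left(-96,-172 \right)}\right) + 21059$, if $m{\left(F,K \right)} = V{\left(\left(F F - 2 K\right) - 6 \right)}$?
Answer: $15666$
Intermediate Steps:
$m{\left(F,K \right)} = -6 + F^{2} - 2 K$ ($m{\left(F,K \right)} = \left(F F - 2 K\right) - 6 = \left(F^{2} - 2 K\right) - 6 = -6 + F^{2} - 2 K$)
$\left(-14947 + m{\left(-96,-172 \right)}\right) + 21059 = \left(-14947 - \left(-338 - 9216\right)\right) + 21059 = \left(-14947 + \left(-6 + 9216 + 344\right)\right) + 21059 = \left(-14947 + 9554\right) + 21059 = -5393 + 21059 = 15666$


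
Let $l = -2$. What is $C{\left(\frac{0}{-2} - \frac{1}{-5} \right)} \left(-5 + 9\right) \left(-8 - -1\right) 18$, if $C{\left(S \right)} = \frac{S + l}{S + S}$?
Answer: $2268$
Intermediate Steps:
$C{\left(S \right)} = \frac{-2 + S}{2 S}$ ($C{\left(S \right)} = \frac{S - 2}{S + S} = \frac{-2 + S}{2 S}$)
$C{\left(\frac{0}{-2} - \frac{1}{-5} \right)} \left(-5 + 9\right) \left(-8 - -1\right) 18 = \frac{-2 + \left(\frac{0}{-2} - \frac{1}{-5}\right)}{2 \left(\frac{0}{-2} - \frac{1}{-5}\right)} \left(-5 + 9\right) \left(-8 - -1\right) 18 = \frac{-2 + \left(0 \left(- \frac{1}{2}\right) - - \frac{1}{5}\right)}{2 \left(0 \left(- \frac{1}{2}\right) - - \frac{1}{5}\right)} 4 \left(-8 + \left(-2 + 3\right)\right) 18 = \frac{-2 + \left(0 + \frac{1}{5}\right)}{2 \left(0 + \frac{1}{5}\right)} 4 \left(-8 + 1\right) 18 = \frac{\frac{1}{\frac{1}{5}} \left(-2 + \frac{1}{5}\right)}{2} \cdot 4 \left(-7\right) 18 = \frac{1}{2} \cdot 5 \left(- \frac{9}{5}\right) \left(-28\right) 18 = \left(- \frac{9}{2}\right) \left(-28\right) 18 = 126 \cdot 18 = 2268$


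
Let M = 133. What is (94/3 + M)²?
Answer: 243049/9 ≈ 27005.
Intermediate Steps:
(94/3 + M)² = (94/3 + 133)² = (493/3)² = 243049/9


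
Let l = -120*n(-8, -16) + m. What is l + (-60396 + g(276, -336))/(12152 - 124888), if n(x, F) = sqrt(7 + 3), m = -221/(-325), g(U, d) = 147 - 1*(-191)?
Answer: 1708981/1409200 - 120*sqrt(10) ≈ -378.26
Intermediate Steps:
g(U, d) = 338 (g(U, d) = 147 + 191 = 338)
m = 17/25 (m = -221*(-1/325) = 17/25 ≈ 0.68000)
n(x, F) = sqrt(10)
l = 17/25 - 120*sqrt(10) (l = -120*sqrt(10) + 17/25 = 17/25 - 120*sqrt(10) ≈ -378.79)
l + (-60396 + g(276, -336))/(12152 - 124888) = (17/25 - 120*sqrt(10)) + (-60396 + 338)/(12152 - 124888) = (17/25 - 120*sqrt(10)) - 60058/(-112736) = (17/25 - 120*sqrt(10)) - 60058*(-1/112736) = (17/25 - 120*sqrt(10)) + 30029/56368 = 1708981/1409200 - 120*sqrt(10)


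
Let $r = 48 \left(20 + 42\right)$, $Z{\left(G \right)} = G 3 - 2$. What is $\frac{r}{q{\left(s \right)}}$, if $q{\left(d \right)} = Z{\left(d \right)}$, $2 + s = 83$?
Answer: $\frac{2976}{241} \approx 12.349$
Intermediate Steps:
$s = 81$ ($s = -2 + 83 = 81$)
$Z{\left(G \right)} = -2 + 3 G$ ($Z{\left(G \right)} = 3 G - 2 = -2 + 3 G$)
$q{\left(d \right)} = -2 + 3 d$
$r = 2976$ ($r = 48 \cdot 62 = 2976$)
$\frac{r}{q{\left(s \right)}} = \frac{2976}{-2 + 3 \cdot 81} = \frac{2976}{-2 + 243} = \frac{2976}{241}$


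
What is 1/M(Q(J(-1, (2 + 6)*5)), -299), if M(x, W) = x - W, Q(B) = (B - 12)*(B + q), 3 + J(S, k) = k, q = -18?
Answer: 1/774 ≈ 0.0012920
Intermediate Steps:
J(S, k) = -3 + k
Q(B) = (-18 + B)*(-12 + B) (Q(B) = (B - 12)*(B - 18) = (-12 + B)*(-18 + B) = (-18 + B)*(-12 + B))
1/M(Q(J(-1, (2 + 6)*5)), -299) = 1/((216 + (-3 + (2 + 6)*5)² - 30*(-3 + (2 + 6)*5)) - 1*(-299)) = 1/((216 + (-3 + 8*5)² - 30*(-3 + 8*5)) + 299) = 1/((216 + (-3 + 40)² - 30*(-3 + 40)) + 299) = 1/((216 + 37² - 30*37) + 299) = 1/((216 + 1369 - 1110) + 299) = 1/(475 + 299) = 1/774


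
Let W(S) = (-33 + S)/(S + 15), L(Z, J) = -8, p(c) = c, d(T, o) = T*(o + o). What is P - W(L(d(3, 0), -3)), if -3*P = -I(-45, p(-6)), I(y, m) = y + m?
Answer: -78/7 ≈ -11.143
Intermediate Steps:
d(T, o) = 2*T*o (d(T, o) = T*(2*o) = 2*T*o)
I(y, m) = m + y
W(S) = (-33 + S)/(15 + S)
P = -17 (P = -(-1)*(-6 - 45)/3 = -(-1)*(-51)/3 = -1/3*51 = -17)
P - W(L(d(3, 0), -3)) = -17 - (-33 - 8)/(15 - 8) = -17 - (-41)/7 = -17 - 1*(-41/7) = -17 + 41/7 = -78/7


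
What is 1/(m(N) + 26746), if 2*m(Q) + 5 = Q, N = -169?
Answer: 1/26659 ≈ 3.7511e-5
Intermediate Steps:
m(Q) = -5/2 + Q/2
1/(m(N) + 26746) = 1/((-5/2 + (1/2)*(-169)) + 26746) = 1/((-5/2 - 169/2) + 26746) = 1/(-87 + 26746) = 1/26659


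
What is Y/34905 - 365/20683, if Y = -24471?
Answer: -13304462/18511285 ≈ -0.71872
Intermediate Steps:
Y/34905 - 365/20683 = -24471/34905 - 365/20683 = -24471*1/34905 - 365*1/20683 = -8157/11635 - 365/20683 = -13304462/18511285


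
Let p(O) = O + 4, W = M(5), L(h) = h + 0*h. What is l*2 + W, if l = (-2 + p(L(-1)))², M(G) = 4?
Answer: 6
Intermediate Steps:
L(h) = h (L(h) = h + 0 = h)
W = 4
p(O) = 4 + O
l = 1 (l = (-2 + (4 - 1))² = (-2 + 3)² = 1² = 1)
l*2 + W = 1*2 + 4 = 2 + 4 = 6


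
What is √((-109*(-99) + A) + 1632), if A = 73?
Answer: 4*√781 ≈ 111.79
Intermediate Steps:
√((-109*(-99) + A) + 1632) = √((-109*(-99) + 73) + 1632) = √((10791 + 73) + 1632) = √(10864 + 1632) = √12496 = 4*√781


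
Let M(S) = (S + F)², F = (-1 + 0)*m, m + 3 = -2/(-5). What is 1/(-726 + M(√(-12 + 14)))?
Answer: -448275/321486961 - 3250*√2/321486961 ≈ -0.0014087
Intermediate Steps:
m = -13/5 (m = -3 - 2/(-5) = -3 - 2*(-⅕) = -3 + ⅖ = -13/5 ≈ -2.6000)
F = 13/5 (F = (-1 + 0)*(-13/5) = -1*(-13/5) = 13/5 ≈ 2.6000)
M(S) = (13/5 + S)² (M(S) = (S + 13/5)² = (13/5 + S)²)
1/(-726 + M(√(-12 + 14))) = 1/(-726 + (13 + 5*√(-12 + 14))²/25) = 1/(-726 + (13 + 5*√2)²/25)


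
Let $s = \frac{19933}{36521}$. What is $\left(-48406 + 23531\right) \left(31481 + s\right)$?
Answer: $- \frac{28599721158250}{36521} \approx -7.831 \cdot 10^{8}$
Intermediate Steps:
$s = \frac{19933}{36521}$ ($s = 19933 \cdot \frac{1}{36521} = \frac{19933}{36521} \approx 0.5458$)
$\left(-48406 + 23531\right) \left(31481 + s\right) = \left(-48406 + 23531\right) \left(31481 + \frac{19933}{36521}\right) = \left(-24875\right) \frac{1149737534}{36521} = - \frac{28599721158250}{36521}$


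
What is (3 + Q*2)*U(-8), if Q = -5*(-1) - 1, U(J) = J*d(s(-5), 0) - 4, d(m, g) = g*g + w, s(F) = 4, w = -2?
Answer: 132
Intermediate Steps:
d(m, g) = -2 + g² (d(m, g) = g*g - 2 = g² - 2 = -2 + g²)
U(J) = -4 - 2*J (U(J) = J*(-2 + 0²) - 4 = J*(-2 + 0) - 4 = J*(-2) - 4 = -2*J - 4 = -4 - 2*J)
Q = 4 (Q = 5 - 1 = 4)
(3 + Q*2)*U(-8) = (3 + 4*2)*(-4 - 2*(-8)) = (3 + 8)*(-4 + 16) = 11*12 = 132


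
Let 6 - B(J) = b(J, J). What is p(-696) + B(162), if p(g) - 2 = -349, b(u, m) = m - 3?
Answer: -500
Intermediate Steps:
b(u, m) = -3 + m
B(J) = 9 - J (B(J) = 6 - (-3 + J) = 6 + (3 - J) = 9 - J)
p(g) = -347 (p(g) = 2 - 349 = -347)
p(-696) + B(162) = -347 + (9 - 1*162) = -347 + (9 - 162) = -347 - 153 = -500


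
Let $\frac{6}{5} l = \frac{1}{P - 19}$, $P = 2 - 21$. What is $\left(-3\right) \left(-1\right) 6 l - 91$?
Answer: $- \frac{3473}{38} \approx -91.395$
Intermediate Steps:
$P = -19$ ($P = 2 - 21 = -19$)
$l = - \frac{5}{228}$ ($l = \frac{5}{6 \left(-19 - 19\right)} = \frac{5}{6 \left(-38\right)} = \frac{5}{6} \left(- \frac{1}{38}\right) = - \frac{5}{228} \approx -0.02193$)
$\left(-3\right) \left(-1\right) 6 l - 91 = \left(-3\right) \left(-1\right) 6 \left(- \frac{5}{228}\right) - 91 = 3 \cdot 6 \left(- \frac{5}{228}\right) - 91 = 18 \left(- \frac{5}{228}\right) - 91 = - \frac{15}{38} - 91 = - \frac{3473}{38}$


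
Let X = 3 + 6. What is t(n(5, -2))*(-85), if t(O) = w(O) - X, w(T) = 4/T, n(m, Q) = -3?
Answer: 2635/3 ≈ 878.33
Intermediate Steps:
X = 9
t(O) = -9 + 4/O (t(O) = 4/O - 1*9 = 4/O - 9 = -9 + 4/O)
t(n(5, -2))*(-85) = (-9 + 4/(-3))*(-85) = (-9 + 4*(-⅓))*(-85) = (-9 - 4/3)*(-85) = -31/3*(-85) = 2635/3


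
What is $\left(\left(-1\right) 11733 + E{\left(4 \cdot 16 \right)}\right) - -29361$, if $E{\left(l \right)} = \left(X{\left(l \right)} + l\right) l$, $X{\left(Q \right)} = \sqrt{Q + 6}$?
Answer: $21724 + 64 \sqrt{70} \approx 22259.0$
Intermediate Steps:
$X{\left(Q \right)} = \sqrt{6 + Q}$
$E{\left(l \right)} = l \left(l + \sqrt{6 + l}\right)$ ($E{\left(l \right)} = \left(\sqrt{6 + l} + l\right) l = \left(l + \sqrt{6 + l}\right) l = l \left(l + \sqrt{6 + l}\right)$)
$\left(\left(-1\right) 11733 + E{\left(4 \cdot 16 \right)}\right) - -29361 = \left(\left(-1\right) 11733 + 4 \cdot 16 \left(4 \cdot 16 + \sqrt{6 + 4 \cdot 16}\right)\right) - -29361 = \left(-11733 + 64 \left(64 + \sqrt{6 + 64}\right)\right) + 29361 = \left(-11733 + 64 \left(64 + \sqrt{70}\right)\right) + 29361 = \left(-11733 + \left(4096 + 64 \sqrt{70}\right)\right) + 29361 = \left(-7637 + 64 \sqrt{70}\right) + 29361 = 21724 + 64 \sqrt{70}$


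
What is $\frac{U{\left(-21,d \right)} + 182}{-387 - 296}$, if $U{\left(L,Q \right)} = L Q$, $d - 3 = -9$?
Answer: $- \frac{308}{683} \approx -0.45095$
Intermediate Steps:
$d = -6$ ($d = 3 - 9 = -6$)
$\frac{U{\left(-21,d \right)} + 182}{-387 - 296} = \frac{\left(-21\right) \left(-6\right) + 182}{-387 - 296} = \frac{126 + 182}{-683} = 308 \left(- \frac{1}{683}\right) = - \frac{308}{683}$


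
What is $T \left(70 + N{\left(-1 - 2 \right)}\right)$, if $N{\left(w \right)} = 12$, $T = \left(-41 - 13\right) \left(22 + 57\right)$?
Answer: $-349812$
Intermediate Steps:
$T = -4266$ ($T = \left(-54\right) 79 = -4266$)
$T \left(70 + N{\left(-1 - 2 \right)}\right) = - 4266 \left(70 + 12\right) = \left(-4266\right) 82 = -349812$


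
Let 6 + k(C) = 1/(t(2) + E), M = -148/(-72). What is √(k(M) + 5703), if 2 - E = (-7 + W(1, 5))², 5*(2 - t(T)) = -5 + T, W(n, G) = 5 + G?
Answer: √2757238/22 ≈ 75.477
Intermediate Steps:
t(T) = 3 - T/5 (t(T) = 2 - (-5 + T)/5 = 2 + (1 - T/5) = 3 - T/5)
M = 37/18 (M = -148*(-1/72) = 37/18 ≈ 2.0556)
E = -7 (E = 2 - (-7 + (5 + 5))² = 2 - (-7 + 10)² = 2 - 1*3² = 2 - 1*9 = 2 - 9 = -7)
k(C) = -137/22 (k(C) = -6 + 1/((3 - ⅕*2) - 7) = -6 + 1/((3 - ⅖) - 7) = -6 + 1/(13/5 - 7) = -6 + 1/(-22/5) = -6 - 5/22 = -137/22)
√(k(M) + 5703) = √(-137/22 + 5703) = √(125329/22) = √2757238/22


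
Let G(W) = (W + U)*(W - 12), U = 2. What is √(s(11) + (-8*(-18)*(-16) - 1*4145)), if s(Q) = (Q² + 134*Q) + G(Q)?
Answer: I*√4867 ≈ 69.764*I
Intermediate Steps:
G(W) = (-12 + W)*(2 + W) (G(W) = (W + 2)*(W - 12) = (2 + W)*(-12 + W) = (-12 + W)*(2 + W))
s(Q) = -24 + 2*Q² + 124*Q (s(Q) = (Q² + 134*Q) + (-24 + Q² - 10*Q) = -24 + 2*Q² + 124*Q)
√(s(11) + (-8*(-18)*(-16) - 1*4145)) = √((-24 + 2*11² + 124*11) + (-8*(-18)*(-16) - 1*4145)) = √((-24 + 2*121 + 1364) + (144*(-16) - 4145)) = √((-24 + 242 + 1364) + (-2304 - 4145)) = √(1582 - 6449) = √(-4867) = I*√4867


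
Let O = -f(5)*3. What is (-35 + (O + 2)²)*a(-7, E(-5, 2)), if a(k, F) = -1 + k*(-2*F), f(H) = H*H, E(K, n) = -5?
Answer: -375874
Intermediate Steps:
f(H) = H²
a(k, F) = -1 - 2*F*k
O = -75 (O = -1*5²*3 = -1*25*3 = -25*3 = -75)
(-35 + (O + 2)²)*a(-7, E(-5, 2)) = (-35 + (-75 + 2)²)*(-1 - 2*(-5)*(-7)) = (-35 + (-73)²)*(-1 - 70) = (-35 + 5329)*(-71) = 5294*(-71) = -375874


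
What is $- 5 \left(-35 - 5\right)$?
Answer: $200$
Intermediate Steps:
$- 5 \left(-35 - 5\right) = \left(-5\right) \left(-40\right) = 200$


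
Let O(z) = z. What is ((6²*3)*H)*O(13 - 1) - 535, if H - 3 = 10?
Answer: 16313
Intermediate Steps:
H = 13 (H = 3 + 10 = 13)
((6²*3)*H)*O(13 - 1) - 535 = ((6²*3)*13)*(13 - 1) - 535 = ((36*3)*13)*12 - 535 = (108*13)*12 - 535 = 1404*12 - 535 = 16848 - 535 = 16313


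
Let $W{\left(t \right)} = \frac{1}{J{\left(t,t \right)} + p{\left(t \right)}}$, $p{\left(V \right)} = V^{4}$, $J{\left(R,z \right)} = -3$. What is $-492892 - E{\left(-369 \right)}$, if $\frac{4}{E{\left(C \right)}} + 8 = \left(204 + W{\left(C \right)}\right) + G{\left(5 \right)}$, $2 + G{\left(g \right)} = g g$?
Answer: $- \frac{2001250091539074028}{4060220124043} \approx -4.9289 \cdot 10^{5}$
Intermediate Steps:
$G{\left(g \right)} = -2 + g^{2}$ ($G{\left(g \right)} = -2 + g g = -2 + g^{2}$)
$W{\left(t \right)} = \frac{1}{-3 + t^{4}}$
$E{\left(C \right)} = \frac{4}{219 + \frac{1}{-3 + C^{4}}}$ ($E{\left(C \right)} = \frac{4}{-8 - \left(-202 - 25 - \frac{1}{-3 + C^{4}}\right)} = \frac{4}{-8 + \left(\left(204 + \frac{1}{-3 + C^{4}}\right) + \left(-2 + 25\right)\right)} = \frac{4}{-8 + \left(\left(204 + \frac{1}{-3 + C^{4}}\right) + 23\right)} = \frac{4}{-8 + \left(227 + \frac{1}{-3 + C^{4}}\right)} = \frac{4}{219 + \frac{1}{-3 + C^{4}}}$)
$-492892 - E{\left(-369 \right)} = -492892 - \frac{4 \left(-3 + \left(-369\right)^{4}\right)}{-656 + 219 \left(-369\right)^{4}} = -492892 - \frac{4 \left(-3 + 18539817921\right)}{-656 + 219 \cdot 18539817921} = -492892 - 4 \frac{1}{-656 + 4060220124699} \cdot 18539817918 = -492892 - 4 \cdot \frac{1}{4060220124043} \cdot 18539817918 = -492892 - \frac{74159271672}{4060220124043} = - \frac{2001250091539074028}{4060220124043}$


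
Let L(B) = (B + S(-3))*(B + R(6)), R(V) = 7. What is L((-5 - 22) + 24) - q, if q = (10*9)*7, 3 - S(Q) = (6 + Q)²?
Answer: -666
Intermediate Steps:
S(Q) = 3 - (6 + Q)²
q = 630 (q = 90*7 = 630)
L(B) = (-6 + B)*(7 + B) (L(B) = (B + (3 - (6 - 3)²))*(B + 7) = (B + (3 - 1*3²))*(7 + B) = (B + (3 - 1*9))*(7 + B) = (B + (3 - 9))*(7 + B) = (B - 6)*(7 + B) = (-6 + B)*(7 + B))
L((-5 - 22) + 24) - q = (-42 + ((-5 - 22) + 24) + ((-5 - 22) + 24)²) - 1*630 = (-42 + (-27 + 24) + (-27 + 24)²) - 630 = (-42 - 3 + (-3)²) - 630 = (-42 - 3 + 9) - 630 = -36 - 630 = -666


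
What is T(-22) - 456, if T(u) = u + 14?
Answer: -464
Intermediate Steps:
T(u) = 14 + u
T(-22) - 456 = (14 - 22) - 456 = -8 - 456 = -464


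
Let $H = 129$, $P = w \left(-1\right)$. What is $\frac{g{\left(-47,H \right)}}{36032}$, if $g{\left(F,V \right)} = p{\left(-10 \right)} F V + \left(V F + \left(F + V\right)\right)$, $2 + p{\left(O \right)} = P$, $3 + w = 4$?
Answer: $\frac{763}{2252} \approx 0.33881$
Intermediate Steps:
$w = 1$ ($w = -3 + 4 = 1$)
$P = -1$ ($P = 1 \left(-1\right) = -1$)
$p{\left(O \right)} = -3$ ($p{\left(O \right)} = -2 - 1 = -3$)
$g{\left(F,V \right)} = F + V - 2 F V$ ($g{\left(F,V \right)} = - 3 F V + \left(V F + \left(F + V\right)\right) = - 3 F V + \left(F V + \left(F + V\right)\right) = - 3 F V + \left(F + V + F V\right) = F + V - 2 F V$)
$\frac{g{\left(-47,H \right)}}{36032} = \frac{-47 + 129 - \left(-94\right) 129}{36032} = \left(-47 + 129 + 12126\right) \frac{1}{36032} = 12208 \cdot \frac{1}{36032} = \frac{763}{2252}$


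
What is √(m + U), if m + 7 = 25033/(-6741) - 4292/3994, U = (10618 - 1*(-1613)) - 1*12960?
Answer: I*√14916134974399127/4487259 ≈ 27.217*I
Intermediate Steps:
U = -729 (U = (10618 + 1613) - 12960 = 12231 - 12960 = -729)
m = -158689526/13461777 (m = -7 + (25033/(-6741) - 4292/3994) = -7 + (25033*(-1/6741) - 4292*1/3994) = -7 + (-25033/6741 - 2146/1997) = -7 - 64457087/13461777 = -158689526/13461777 ≈ -11.788)
√(m + U) = √(-158689526/13461777 - 729) = √(-9972324959/13461777) = I*√14916134974399127/4487259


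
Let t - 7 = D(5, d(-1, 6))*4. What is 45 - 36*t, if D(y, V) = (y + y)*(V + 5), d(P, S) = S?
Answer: -16047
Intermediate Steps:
D(y, V) = 2*y*(5 + V) (D(y, V) = (2*y)*(5 + V) = 2*y*(5 + V))
t = 447 (t = 7 + (2*5*(5 + 6))*4 = 7 + (2*5*11)*4 = 7 + 110*4 = 7 + 440 = 447)
45 - 36*t = 45 - 36*447 = 45 - 16092 = -16047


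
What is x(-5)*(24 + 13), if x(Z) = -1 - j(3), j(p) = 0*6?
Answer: -37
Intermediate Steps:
j(p) = 0
x(Z) = -1 (x(Z) = -1 - 1*0 = -1 + 0 = -1)
x(-5)*(24 + 13) = -(24 + 13) = -1*37 = -37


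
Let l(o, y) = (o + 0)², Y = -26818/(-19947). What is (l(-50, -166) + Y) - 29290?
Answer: -534353312/19947 ≈ -26789.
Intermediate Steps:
Y = 26818/19947 (Y = -26818*(-1/19947) = 26818/19947 ≈ 1.3445)
l(o, y) = o²
(l(-50, -166) + Y) - 29290 = ((-50)² + 26818/19947) - 29290 = (2500 + 26818/19947) - 29290 = 49894318/19947 - 29290 = -534353312/19947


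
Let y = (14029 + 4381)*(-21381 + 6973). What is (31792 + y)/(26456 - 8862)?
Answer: -132609744/8797 ≈ -15074.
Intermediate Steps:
y = -265251280 (y = 18410*(-14408) = -265251280)
(31792 + y)/(26456 - 8862) = (31792 - 265251280)/(26456 - 8862) = -265219488/17594 = -265219488*1/17594 = -132609744/8797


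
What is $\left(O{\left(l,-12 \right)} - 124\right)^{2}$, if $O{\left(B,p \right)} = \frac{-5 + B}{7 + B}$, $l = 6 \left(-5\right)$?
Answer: $\frac{7935489}{529} \approx 15001.0$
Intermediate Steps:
$l = -30$
$O{\left(B,p \right)} = \frac{-5 + B}{7 + B}$
$\left(O{\left(l,-12 \right)} - 124\right)^{2} = \left(\frac{-5 - 30}{7 - 30} - 124\right)^{2} = \left(\frac{1}{-23} \left(-35\right) - 124\right)^{2} = \left(\left(- \frac{1}{23}\right) \left(-35\right) - 124\right)^{2} = \left(\frac{35}{23} - 124\right)^{2} = \left(- \frac{2817}{23}\right)^{2} = \frac{7935489}{529}$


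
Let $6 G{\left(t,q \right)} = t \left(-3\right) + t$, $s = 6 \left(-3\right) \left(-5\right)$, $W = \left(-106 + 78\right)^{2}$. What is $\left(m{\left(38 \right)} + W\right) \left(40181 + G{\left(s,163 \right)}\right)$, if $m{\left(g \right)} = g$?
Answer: $33004122$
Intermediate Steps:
$W = 784$ ($W = \left(-28\right)^{2} = 784$)
$s = 90$ ($s = \left(-18\right) \left(-5\right) = 90$)
$G{\left(t,q \right)} = - \frac{t}{3}$ ($G{\left(t,q \right)} = \frac{t \left(-3\right) + t}{6} = \frac{- 3 t + t}{6} = \frac{\left(-2\right) t}{6} = - \frac{t}{3}$)
$\left(m{\left(38 \right)} + W\right) \left(40181 + G{\left(s,163 \right)}\right) = \left(38 + 784\right) \left(40181 - 30\right) = 822 \left(40181 - 30\right) = 822 \cdot 40151 = 33004122$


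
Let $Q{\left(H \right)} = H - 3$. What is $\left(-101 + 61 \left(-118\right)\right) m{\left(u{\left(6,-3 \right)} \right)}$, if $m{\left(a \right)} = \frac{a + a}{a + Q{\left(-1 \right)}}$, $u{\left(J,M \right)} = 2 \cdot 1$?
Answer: $14598$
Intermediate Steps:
$Q{\left(H \right)} = -3 + H$ ($Q{\left(H \right)} = H - 3 = -3 + H$)
$u{\left(J,M \right)} = 2$
$m{\left(a \right)} = \frac{2 a}{-4 + a}$ ($m{\left(a \right)} = \frac{a + a}{a - 4} = \frac{2 a}{a - 4} = \frac{2 a}{-4 + a}$)
$\left(-101 + 61 \left(-118\right)\right) m{\left(u{\left(6,-3 \right)} \right)} = \left(-101 + 61 \left(-118\right)\right) 2 \cdot 2 \frac{1}{-4 + 2} = \left(-101 - 7198\right) 2 \cdot 2 \frac{1}{-2} = - 7299 \cdot 2 \cdot 2 \left(- \frac{1}{2}\right) = \left(-7299\right) \left(-2\right) = 14598$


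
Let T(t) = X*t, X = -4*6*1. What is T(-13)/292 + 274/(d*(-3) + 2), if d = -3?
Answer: 20860/803 ≈ 25.978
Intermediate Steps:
X = -24 (X = -24*1 = -24)
T(t) = -24*t
T(-13)/292 + 274/(d*(-3) + 2) = -24*(-13)/292 + 274/(-3*(-3) + 2) = 312*(1/292) + 274/(9 + 2) = 78/73 + 274/11 = 20860/803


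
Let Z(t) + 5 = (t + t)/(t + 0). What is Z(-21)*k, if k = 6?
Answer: -18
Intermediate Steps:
Z(t) = -3 (Z(t) = -5 + (t + t)/(t + 0) = -5 + (2*t)/t = -5 + 2 = -3)
Z(-21)*k = -3*6 = -18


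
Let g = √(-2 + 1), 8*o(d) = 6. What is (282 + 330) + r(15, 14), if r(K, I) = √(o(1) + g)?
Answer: 613 + I/2 ≈ 613.0 + 0.5*I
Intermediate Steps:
o(d) = ¾ (o(d) = (⅛)*6 = ¾)
g = I (g = √(-1) = I ≈ 1.0*I)
r(K, I) = 1 + I/2 (r(K, I) = √(¾ + I) = 1 + I/2)
(282 + 330) + r(15, 14) = (282 + 330) + (1 + I/2) = 612 + (1 + I/2) = 613 + I/2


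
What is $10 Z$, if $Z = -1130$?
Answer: $-11300$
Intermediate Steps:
$10 Z = 10 \left(-1130\right) = -11300$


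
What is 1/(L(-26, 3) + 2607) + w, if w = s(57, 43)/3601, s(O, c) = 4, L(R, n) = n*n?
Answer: 14065/9420216 ≈ 0.0014931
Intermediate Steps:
L(R, n) = n**2
w = 4/3601 ≈ 0.0011108
1/(L(-26, 3) + 2607) + w = 1/(3**2 + 2607) + 4/3601 = 1/(9 + 2607) + 4/3601 = 1/2616 + 4/3601 = 14065/9420216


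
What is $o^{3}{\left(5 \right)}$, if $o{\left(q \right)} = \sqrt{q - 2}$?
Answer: $3 \sqrt{3} \approx 5.1962$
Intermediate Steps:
$o{\left(q \right)} = \sqrt{-2 + q}$
$o^{3}{\left(5 \right)} = \left(\sqrt{-2 + 5}\right)^{3} = \left(\sqrt{3}\right)^{3} = 3 \sqrt{3}$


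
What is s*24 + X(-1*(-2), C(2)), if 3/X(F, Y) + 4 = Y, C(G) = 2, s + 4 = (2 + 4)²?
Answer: 1533/2 ≈ 766.50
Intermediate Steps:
s = 32 (s = -4 + (2 + 4)² = -4 + 6² = -4 + 36 = 32)
X(F, Y) = 3/(-4 + Y)
s*24 + X(-1*(-2), C(2)) = 32*24 + 3/(-4 + 2) = 768 + 3/(-2) = 768 + 3*(-½) = 768 - 3/2 = 1533/2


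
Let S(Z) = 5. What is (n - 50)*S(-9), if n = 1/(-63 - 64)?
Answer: -31755/127 ≈ -250.04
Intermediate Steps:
n = -1/127 (n = 1/(-127) = -1/127 ≈ -0.0078740)
(n - 50)*S(-9) = (-1/127 - 50)*5 = -6351/127*5 = -31755/127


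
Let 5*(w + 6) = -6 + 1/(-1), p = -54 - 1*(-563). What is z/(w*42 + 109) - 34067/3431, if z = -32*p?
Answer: 245047037/3461879 ≈ 70.784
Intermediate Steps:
p = 509 (p = -54 + 563 = 509)
w = -37/5 (w = -6 + (-6 + 1/(-1))/5 = -6 + (-6 - 1)/5 = -6 + (⅕)*(-7) = -6 - 7/5 = -37/5 ≈ -7.4000)
z = -16288 (z = -32*509 = -16288)
z/(w*42 + 109) - 34067/3431 = -16288/(-37/5*42 + 109) - 34067/3431 = -16288/(-1554/5 + 109) - 34067*1/3431 = -16288/(-1009/5) - 34067/3431 = -16288*(-5/1009) - 34067/3431 = 81440/1009 - 34067/3431 = 245047037/3461879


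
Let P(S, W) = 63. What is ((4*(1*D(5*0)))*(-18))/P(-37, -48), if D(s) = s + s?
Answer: 0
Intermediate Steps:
D(s) = 2*s
((4*(1*D(5*0)))*(-18))/P(-37, -48) = ((4*(1*(2*(5*0))))*(-18))/63 = ((4*(1*(2*0)))*(-18))*(1/63) = ((4*(1*0))*(-18))*(1/63) = ((4*0)*(-18))*(1/63) = (0*(-18))*(1/63) = 0*(1/63) = 0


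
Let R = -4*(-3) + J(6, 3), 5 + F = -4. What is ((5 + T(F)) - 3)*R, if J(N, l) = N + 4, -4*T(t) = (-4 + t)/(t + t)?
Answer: 1441/36 ≈ 40.028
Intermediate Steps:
F = -9 (F = -5 - 4 = -9)
T(t) = -(-4 + t)/(8*t) (T(t) = -(-4 + t)/(4*(t + t)) = -(-4 + t)/(4*(2*t)) = -(-4 + t)*1/(2*t)/4 = -(-4 + t)/(8*t))
J(N, l) = 4 + N
R = 22 (R = -4*(-3) + (4 + 6) = 12 + 10 = 22)
((5 + T(F)) - 3)*R = ((5 + (1/8)*(4 - 1*(-9))/(-9)) - 3)*22 = ((5 + (1/8)*(-1/9)*(4 + 9)) - 3)*22 = ((5 + (1/8)*(-1/9)*13) - 3)*22 = ((5 - 13/72) - 3)*22 = (347/72 - 3)*22 = (131/72)*22 = 1441/36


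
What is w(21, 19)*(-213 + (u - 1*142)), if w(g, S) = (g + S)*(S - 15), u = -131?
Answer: -77760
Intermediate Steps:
w(g, S) = (-15 + S)*(S + g) (w(g, S) = (S + g)*(-15 + S) = (-15 + S)*(S + g))
w(21, 19)*(-213 + (u - 1*142)) = (19² - 15*19 - 15*21 + 19*21)*(-213 + (-131 - 1*142)) = (361 - 285 - 315 + 399)*(-213 + (-131 - 142)) = 160*(-213 - 273) = 160*(-486) = -77760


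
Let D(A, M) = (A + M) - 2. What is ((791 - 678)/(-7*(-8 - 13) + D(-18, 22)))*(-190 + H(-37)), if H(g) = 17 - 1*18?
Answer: -21583/149 ≈ -144.85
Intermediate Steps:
D(A, M) = -2 + A + M
H(g) = -1 (H(g) = 17 - 18 = -1)
((791 - 678)/(-7*(-8 - 13) + D(-18, 22)))*(-190 + H(-37)) = ((791 - 678)/(-7*(-8 - 13) + (-2 - 18 + 22)))*(-190 - 1) = (113/(-7*(-21) + 2))*(-191) = (113/(147 + 2))*(-191) = (113/149)*(-191) = -21583/149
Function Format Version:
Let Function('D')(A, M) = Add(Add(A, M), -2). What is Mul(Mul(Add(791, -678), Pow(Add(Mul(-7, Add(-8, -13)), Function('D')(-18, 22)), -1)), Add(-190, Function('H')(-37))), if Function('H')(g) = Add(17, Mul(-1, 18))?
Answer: Rational(-21583, 149) ≈ -144.85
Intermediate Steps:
Function('D')(A, M) = Add(-2, A, M)
Function('H')(g) = -1 (Function('H')(g) = Add(17, -18) = -1)
Mul(Mul(Add(791, -678), Pow(Add(Mul(-7, Add(-8, -13)), Function('D')(-18, 22)), -1)), Add(-190, Function('H')(-37))) = Mul(Mul(Add(791, -678), Pow(Add(Mul(-7, Add(-8, -13)), Add(-2, -18, 22)), -1)), Add(-190, -1)) = Mul(Mul(113, Pow(Add(Mul(-7, -21), 2), -1)), -191) = Mul(Mul(113, Pow(Add(147, 2), -1)), -191) = Mul(Mul(113, Pow(149, -1)), -191) = Mul(Mul(113, Rational(1, 149)), -191) = Mul(Rational(113, 149), -191) = Rational(-21583, 149)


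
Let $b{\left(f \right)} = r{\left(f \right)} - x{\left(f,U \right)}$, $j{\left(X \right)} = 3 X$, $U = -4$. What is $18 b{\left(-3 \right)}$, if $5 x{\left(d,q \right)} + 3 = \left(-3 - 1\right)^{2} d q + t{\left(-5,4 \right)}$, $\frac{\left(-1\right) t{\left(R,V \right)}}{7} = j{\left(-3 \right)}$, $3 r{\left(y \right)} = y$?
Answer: $- \frac{4626}{5} \approx -925.2$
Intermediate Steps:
$r{\left(y \right)} = \frac{y}{3}$
$t{\left(R,V \right)} = 63$ ($t{\left(R,V \right)} = - 7 \cdot 3 \left(-3\right) = \left(-7\right) \left(-9\right) = 63$)
$x{\left(d,q \right)} = 12 + \frac{16 d q}{5}$ ($x{\left(d,q \right)} = - \frac{3}{5} + \frac{\left(-3 - 1\right)^{2} d q + 63}{5} = - \frac{3}{5} + \frac{\left(-4\right)^{2} d q + 63}{5} = - \frac{3}{5} + \frac{16 d q + 63}{5} = - \frac{3}{5} + \frac{63 + 16 d q}{5} = - \frac{3}{5} + \left(\frac{63}{5} + \frac{16 d q}{5}\right) = 12 + \frac{16 d q}{5}$)
$b{\left(f \right)} = -12 + \frac{197 f}{15}$ ($b{\left(f \right)} = \frac{f}{3} - \left(12 + \frac{16}{5} f \left(-4\right)\right) = \frac{f}{3} - \left(12 - \frac{64 f}{5}\right) = \frac{f}{3} + \left(-12 + \frac{64 f}{5}\right) = -12 + \frac{197 f}{15}$)
$18 b{\left(-3 \right)} = 18 \left(-12 + \frac{197}{15} \left(-3\right)\right) = 18 \left(-12 - \frac{197}{5}\right) = 18 \left(- \frac{257}{5}\right) = - \frac{4626}{5}$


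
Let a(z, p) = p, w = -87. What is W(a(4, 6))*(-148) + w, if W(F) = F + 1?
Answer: -1123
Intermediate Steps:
W(F) = 1 + F
W(a(4, 6))*(-148) + w = (1 + 6)*(-148) - 87 = 7*(-148) - 87 = -1036 - 87 = -1123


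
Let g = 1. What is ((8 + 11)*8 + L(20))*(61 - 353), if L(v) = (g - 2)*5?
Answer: -42924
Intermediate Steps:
L(v) = -5 (L(v) = (1 - 2)*5 = -1*5 = -5)
((8 + 11)*8 + L(20))*(61 - 353) = ((8 + 11)*8 - 5)*(61 - 353) = (19*8 - 5)*(-292) = (152 - 5)*(-292) = 147*(-292) = -42924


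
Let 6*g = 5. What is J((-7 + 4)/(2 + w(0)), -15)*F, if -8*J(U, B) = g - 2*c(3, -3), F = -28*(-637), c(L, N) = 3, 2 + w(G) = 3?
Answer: 138229/12 ≈ 11519.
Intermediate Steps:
w(G) = 1 (w(G) = -2 + 3 = 1)
g = 5/6 (g = (1/6)*5 = 5/6 ≈ 0.83333)
F = 17836
J(U, B) = 31/48 (J(U, B) = -(5/6 - 2*3)/8 = -(5/6 - 6)/8 = -1/8*(-31/6) = 31/48)
J((-7 + 4)/(2 + w(0)), -15)*F = (31/48)*17836 = 138229/12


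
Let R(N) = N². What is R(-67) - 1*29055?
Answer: -24566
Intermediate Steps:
R(-67) - 1*29055 = (-67)² - 1*29055 = 4489 - 29055 = -24566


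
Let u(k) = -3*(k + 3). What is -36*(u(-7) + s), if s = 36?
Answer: -1728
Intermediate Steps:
u(k) = -9 - 3*k (u(k) = -3*(3 + k) = -9 - 3*k)
-36*(u(-7) + s) = -36*((-9 - 3*(-7)) + 36) = -36*((-9 + 21) + 36) = -36*(12 + 36) = -36*48 = -1728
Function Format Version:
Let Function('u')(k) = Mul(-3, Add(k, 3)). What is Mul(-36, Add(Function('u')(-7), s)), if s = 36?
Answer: -1728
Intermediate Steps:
Function('u')(k) = Add(-9, Mul(-3, k)) (Function('u')(k) = Mul(-3, Add(3, k)) = Add(-9, Mul(-3, k)))
Mul(-36, Add(Function('u')(-7), s)) = Mul(-36, Add(Add(-9, Mul(-3, -7)), 36)) = Mul(-36, Add(Add(-9, 21), 36)) = Mul(-36, Add(12, 36)) = Mul(-36, 48) = -1728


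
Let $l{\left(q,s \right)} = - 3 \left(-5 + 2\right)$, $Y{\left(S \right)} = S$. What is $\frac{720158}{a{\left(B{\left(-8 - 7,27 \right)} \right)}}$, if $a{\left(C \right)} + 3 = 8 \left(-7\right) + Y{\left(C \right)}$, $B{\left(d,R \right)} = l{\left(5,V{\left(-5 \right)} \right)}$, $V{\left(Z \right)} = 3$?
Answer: $- \frac{360079}{25} \approx -14403.0$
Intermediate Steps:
$l{\left(q,s \right)} = 9$ ($l{\left(q,s \right)} = \left(-3\right) \left(-3\right) = 9$)
$B{\left(d,R \right)} = 9$
$a{\left(C \right)} = -59 + C$ ($a{\left(C \right)} = -3 + \left(8 \left(-7\right) + C\right) = -3 + \left(-56 + C\right) = -59 + C$)
$\frac{720158}{a{\left(B{\left(-8 - 7,27 \right)} \right)}} = \frac{720158}{-59 + 9} = \frac{720158}{-50} = 720158 \left(- \frac{1}{50}\right) = - \frac{360079}{25}$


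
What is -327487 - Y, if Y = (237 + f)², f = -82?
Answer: -351512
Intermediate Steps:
Y = 24025 (Y = (237 - 82)² = 155² = 24025)
-327487 - Y = -327487 - 1*24025 = -327487 - 24025 = -351512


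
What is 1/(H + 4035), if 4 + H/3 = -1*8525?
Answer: -1/21552 ≈ -4.6399e-5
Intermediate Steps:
H = -25587 (H = -12 + 3*(-1*8525) = -12 + 3*(-8525) = -12 - 25575 = -25587)
1/(H + 4035) = 1/(-25587 + 4035) = 1/(-21552) = -1/21552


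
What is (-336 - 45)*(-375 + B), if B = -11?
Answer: 147066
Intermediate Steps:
(-336 - 45)*(-375 + B) = (-336 - 45)*(-375 - 11) = -381*(-386) = 147066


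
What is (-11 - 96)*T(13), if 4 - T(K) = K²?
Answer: 17655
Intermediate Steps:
T(K) = 4 - K²
(-11 - 96)*T(13) = (-11 - 96)*(4 - 1*13²) = -107*(4 - 1*169) = -107*(4 - 169) = -107*(-165) = 17655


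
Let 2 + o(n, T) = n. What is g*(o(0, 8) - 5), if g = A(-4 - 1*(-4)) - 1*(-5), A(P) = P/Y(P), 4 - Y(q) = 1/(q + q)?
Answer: -35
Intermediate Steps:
o(n, T) = -2 + n
Y(q) = 4 - 1/(2*q) (Y(q) = 4 - 1/(q + q) = 4 - 1/(2*q))
A(P) = P/(4 - 1/(2*P))
g = 5 (g = 2*(-4 - 1*(-4))**2/(-1 + 8*(-4 - 1*(-4))) - 1*(-5) = 2*(-4 + 4)**2/(-1 + 8*(-4 + 4)) + 5 = 2*0**2/(-1 + 8*0) + 5 = 2*0/(-1 + 0) + 5 = 2*0/(-1) + 5 = 2*0*(-1) + 5 = 0 + 5 = 5)
g*(o(0, 8) - 5) = 5*((-2 + 0) - 5) = 5*(-2 - 5) = 5*(-7) = -35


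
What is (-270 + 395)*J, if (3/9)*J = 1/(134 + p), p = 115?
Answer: 125/83 ≈ 1.5060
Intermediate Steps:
J = 1/83 (J = 3/(134 + 115) = 3/249 = 3*(1/249) = 1/83 ≈ 0.012048)
(-270 + 395)*J = (-270 + 395)*(1/83) = 125*(1/83) = 125/83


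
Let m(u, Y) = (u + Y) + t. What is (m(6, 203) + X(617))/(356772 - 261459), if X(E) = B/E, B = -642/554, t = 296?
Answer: 86308724/16289849517 ≈ 0.0052983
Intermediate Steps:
B = -321/277 (B = -642*1/554 = -321/277 ≈ -1.1588)
m(u, Y) = 296 + Y + u (m(u, Y) = (u + Y) + 296 = (Y + u) + 296 = 296 + Y + u)
X(E) = -321/(277*E)
(m(6, 203) + X(617))/(356772 - 261459) = ((296 + 203 + 6) - 321/277/617)/(356772 - 261459) = (505 - 321/277*1/617)/95313 = (505 - 321/170909)*(1/95313) = (86308724/170909)*(1/95313) = 86308724/16289849517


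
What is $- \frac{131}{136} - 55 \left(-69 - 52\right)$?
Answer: $\frac{904949}{136} \approx 6654.0$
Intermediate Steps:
$- \frac{131}{136} - 55 \left(-69 - 52\right) = \left(-131\right) \frac{1}{136} - 55 \left(-69 - 52\right) = - \frac{131}{136} - -6655 = - \frac{131}{136} + 6655 = \frac{904949}{136}$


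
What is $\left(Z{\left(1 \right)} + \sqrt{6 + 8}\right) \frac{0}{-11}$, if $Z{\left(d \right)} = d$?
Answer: $0$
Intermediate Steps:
$\left(Z{\left(1 \right)} + \sqrt{6 + 8}\right) \frac{0}{-11} = \left(1 + \sqrt{6 + 8}\right) \frac{0}{-11} = \left(1 + \sqrt{14}\right) 0 \left(- \frac{1}{11}\right) = \left(1 + \sqrt{14}\right) 0 = 0$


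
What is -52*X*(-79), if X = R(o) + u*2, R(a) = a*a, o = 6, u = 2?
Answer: 164320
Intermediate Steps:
R(a) = a²
X = 40 (X = 6² + 2*2 = 36 + 4 = 40)
-52*X*(-79) = -52*40*(-79) = -2080*(-79) = 164320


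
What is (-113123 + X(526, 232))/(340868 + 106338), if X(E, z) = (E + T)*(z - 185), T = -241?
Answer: -49864/223603 ≈ -0.22300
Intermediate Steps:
X(E, z) = (-241 + E)*(-185 + z) (X(E, z) = (E - 241)*(z - 185) = (-241 + E)*(-185 + z))
(-113123 + X(526, 232))/(340868 + 106338) = (-113123 + (44585 - 241*232 - 185*526 + 526*232))/(340868 + 106338) = (-113123 + (44585 - 55912 - 97310 + 122032))/447206 = (-113123 + 13395)*(1/447206) = -99728*1/447206 = -49864/223603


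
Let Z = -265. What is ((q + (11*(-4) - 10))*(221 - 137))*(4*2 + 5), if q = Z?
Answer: -348348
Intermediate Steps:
q = -265
((q + (11*(-4) - 10))*(221 - 137))*(4*2 + 5) = ((-265 + (11*(-4) - 10))*(221 - 137))*(4*2 + 5) = ((-265 + (-44 - 10))*84)*(8 + 5) = ((-265 - 54)*84)*13 = -319*84*13 = -26796*13 = -348348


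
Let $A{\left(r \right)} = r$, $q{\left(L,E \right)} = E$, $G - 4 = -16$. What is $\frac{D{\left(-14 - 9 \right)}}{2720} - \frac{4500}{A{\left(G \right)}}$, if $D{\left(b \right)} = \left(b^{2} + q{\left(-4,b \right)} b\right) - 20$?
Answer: $\frac{510519}{1360} \approx 375.38$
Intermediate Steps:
$G = -12$ ($G = 4 - 16 = -12$)
$D{\left(b \right)} = -20 + 2 b^{2}$ ($D{\left(b \right)} = \left(b^{2} + b b\right) - 20 = \left(b^{2} + b^{2}\right) - 20 = 2 b^{2} - 20 = -20 + 2 b^{2}$)
$\frac{D{\left(-14 - 9 \right)}}{2720} - \frac{4500}{A{\left(G \right)}} = \frac{-20 + 2 \left(-14 - 9\right)^{2}}{2720} - \frac{4500}{-12} = \left(-20 + 2 \left(-14 - 9\right)^{2}\right) \frac{1}{2720} - -375 = \left(-20 + 2 \left(-23\right)^{2}\right) \frac{1}{2720} + 375 = \left(-20 + 2 \cdot 529\right) \frac{1}{2720} + 375 = \left(-20 + 1058\right) \frac{1}{2720} + 375 = 1038 \cdot \frac{1}{2720} + 375 = \frac{519}{1360} + 375 = \frac{510519}{1360}$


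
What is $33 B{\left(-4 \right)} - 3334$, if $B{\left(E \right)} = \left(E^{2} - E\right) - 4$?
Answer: $-2806$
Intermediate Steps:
$B{\left(E \right)} = -4 + E^{2} - E$
$33 B{\left(-4 \right)} - 3334 = 33 \left(-4 + \left(-4\right)^{2} - -4\right) - 3334 = 33 \left(-4 + 16 + 4\right) - 3334 = 33 \cdot 16 - 3334 = 528 - 3334 = -2806$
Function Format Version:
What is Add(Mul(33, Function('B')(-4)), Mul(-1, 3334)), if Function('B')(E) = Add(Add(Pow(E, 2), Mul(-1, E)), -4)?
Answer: -2806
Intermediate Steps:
Function('B')(E) = Add(-4, Pow(E, 2), Mul(-1, E))
Add(Mul(33, Function('B')(-4)), Mul(-1, 3334)) = Add(Mul(33, Add(-4, Pow(-4, 2), Mul(-1, -4))), Mul(-1, 3334)) = Add(Mul(33, Add(-4, 16, 4)), -3334) = Add(Mul(33, 16), -3334) = Add(528, -3334) = -2806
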